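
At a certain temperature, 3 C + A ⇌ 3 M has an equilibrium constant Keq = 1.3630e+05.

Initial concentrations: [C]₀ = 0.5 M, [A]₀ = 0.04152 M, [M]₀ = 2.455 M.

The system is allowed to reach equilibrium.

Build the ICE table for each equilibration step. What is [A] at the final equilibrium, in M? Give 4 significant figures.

[A]_eq = 0.002239 M

Q₀ = 2851 vs Keq = 1.3630e+05 ⇒ Q<K, forward
Step 1:
                    C           A           M
  init            0.5     0.04152       2.455
  Δ           -0.1178    -0.03928      0.1178
  eq           0.3822    0.002239       2.573
  solve Keq expr → x = 0.03928; check Q = 1.3630e+05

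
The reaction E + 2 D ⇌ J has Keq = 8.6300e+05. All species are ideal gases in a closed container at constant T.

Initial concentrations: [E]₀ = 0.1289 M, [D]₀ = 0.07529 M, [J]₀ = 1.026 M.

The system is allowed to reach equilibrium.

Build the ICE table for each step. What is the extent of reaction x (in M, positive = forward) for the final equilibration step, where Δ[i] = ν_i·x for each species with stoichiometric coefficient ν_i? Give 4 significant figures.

Q₀ = 1404 vs Keq = 8.6300e+05 ⇒ Q<K, forward
Step 1:
                    E           D           J
  init         0.1289     0.07529       1.026
  Δ          -0.03583    -0.07165     0.03583
  eq          0.09307    0.003636       1.062
  solve Keq expr → x = 0.03583; check Q = 8.6300e+05

x = 0.03583 M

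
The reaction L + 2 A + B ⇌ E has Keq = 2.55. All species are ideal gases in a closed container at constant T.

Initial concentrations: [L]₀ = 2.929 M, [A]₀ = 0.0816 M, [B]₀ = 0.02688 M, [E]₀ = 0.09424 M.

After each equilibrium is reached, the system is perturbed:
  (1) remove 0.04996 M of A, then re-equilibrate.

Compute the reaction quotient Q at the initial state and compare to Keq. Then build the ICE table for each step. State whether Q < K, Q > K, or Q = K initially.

Q₀ = 179.8; Q > K (proceeds reverse)

Q₀ = 179.8 vs Keq = 2.55 ⇒ Q>K, reverse
Step 1:
                    L           A           B           E
  I             2.929      0.0816     0.02688     0.09424
  C           0.06388      0.1278     0.06388    -0.06388
  E             2.993      0.2094     0.09076     0.03036
  solve Keq expr → x = -0.06388; check Q = 2.55
Then remove 0.04996 M of A.
Step 2:
                    L           A           B           E
  I             2.993      0.1594     0.09076     0.03036
  C          0.007497     0.01499    0.007497   -0.007497
  E                 3      0.1744     0.09826     0.02286
  solve Keq expr → x = -0.007497; check Q = 2.55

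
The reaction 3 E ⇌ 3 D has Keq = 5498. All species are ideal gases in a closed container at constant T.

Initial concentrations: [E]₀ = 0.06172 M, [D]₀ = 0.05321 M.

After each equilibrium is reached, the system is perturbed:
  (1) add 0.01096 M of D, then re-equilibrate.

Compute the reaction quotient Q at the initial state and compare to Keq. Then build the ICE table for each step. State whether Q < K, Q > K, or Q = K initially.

Q₀ = 0.6408 vs Keq = 5498 ⇒ Q<K, forward
Step 1:
                  E         D
  I         0.06172   0.05321
  C        -0.05556   0.05556
  E        0.006163    0.1088
  solve Keq expr → x = 0.01852; check Q = 5498
Then add 0.01096 M of D.
Step 2:
                  E         D
  I        0.006163    0.1197
  C       5.8768e-04 -5.8768e-04
  E         0.00675    0.1191
  solve Keq expr → x = -1.9589e-04; check Q = 5498

Q₀ = 0.6408; Q < K (proceeds forward)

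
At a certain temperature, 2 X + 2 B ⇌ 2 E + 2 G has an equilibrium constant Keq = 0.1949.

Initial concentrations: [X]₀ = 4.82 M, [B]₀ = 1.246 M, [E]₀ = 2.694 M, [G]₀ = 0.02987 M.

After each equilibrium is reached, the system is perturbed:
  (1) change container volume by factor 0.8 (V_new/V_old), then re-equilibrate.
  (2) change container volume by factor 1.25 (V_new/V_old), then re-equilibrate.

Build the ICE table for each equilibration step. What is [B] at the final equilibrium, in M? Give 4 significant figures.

[B]_eq = 0.7914 M

Q₀ = 1.7953e-04 vs Keq = 0.1949 ⇒ Q<K, forward
Step 1:
                    X           B           E           G
  I              4.82       1.246       2.694     0.02987
  C           -0.4546     -0.4546      0.4546      0.4546
  E             4.365      0.7914       3.149      0.4844
  solve Keq expr → x = 0.2273; check Q = 0.1949
Then change container volume by factor 0.8 (V_new/V_old).
Step 2:
                    X           B           E           G
  I             5.457      0.9893       3.936      0.6055
  C                 0           0           0           0
  E             5.457      0.9893       3.936      0.6055
  solve Keq expr → x = 0; check Q = 0.1949
Then change container volume by factor 1.25 (V_new/V_old).
Step 3:
                    X           B           E           G
  I             4.365      0.7914       3.149      0.4844
  C                 0           0           0           0
  E             4.365      0.7914       3.149      0.4844
  solve Keq expr → x = 0; check Q = 0.1949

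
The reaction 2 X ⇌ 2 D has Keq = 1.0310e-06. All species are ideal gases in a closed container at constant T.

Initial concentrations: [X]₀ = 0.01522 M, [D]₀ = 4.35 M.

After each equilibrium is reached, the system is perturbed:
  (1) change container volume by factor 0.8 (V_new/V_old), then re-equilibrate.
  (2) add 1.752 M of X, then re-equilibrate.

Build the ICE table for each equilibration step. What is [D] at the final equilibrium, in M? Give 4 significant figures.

Q₀ = 8.1686e+04 vs Keq = 1.0310e-06 ⇒ Q>K, reverse
Step 1:
                   X          D
  Initial    0.01522       4.35
  Change       4.346     -4.346
  Equil        4.361   0.004428
  solve Keq expr → x = -2.173; check Q = 1.0310e-06
Then change container volume by factor 0.8 (V_new/V_old).
Step 2:
                   X          D
  Initial      5.451   0.005535
  Change           0          0
  Equil        5.451   0.005535
  solve Keq expr → x = 0; check Q = 1.0310e-06
Then add 1.752 M of X.
Step 3:
                   X          D
  Initial      7.203   0.005535
  Change   -0.001777   0.001777
  Equil        7.201   0.007312
  solve Keq expr → x = 8.8857e-04; check Q = 1.0310e-06

[D]_eq = 0.007312 M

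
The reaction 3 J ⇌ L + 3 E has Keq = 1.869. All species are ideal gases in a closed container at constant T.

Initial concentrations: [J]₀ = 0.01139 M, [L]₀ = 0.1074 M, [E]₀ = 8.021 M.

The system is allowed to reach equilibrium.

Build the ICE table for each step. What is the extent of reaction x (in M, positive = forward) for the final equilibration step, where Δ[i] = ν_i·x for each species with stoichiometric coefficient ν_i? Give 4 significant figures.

Q₀ = 3.7508e+07 vs Keq = 1.869 ⇒ Q>K, reverse
Step 1:
                  J         L         E
  init      0.01139    0.1074     8.021
  Δ          0.3217   -0.1072   -0.3217
  eq         0.3331 1.5140e-04     7.699
  solve Keq expr → x = -0.1072; check Q = 1.869

x = -0.1072 M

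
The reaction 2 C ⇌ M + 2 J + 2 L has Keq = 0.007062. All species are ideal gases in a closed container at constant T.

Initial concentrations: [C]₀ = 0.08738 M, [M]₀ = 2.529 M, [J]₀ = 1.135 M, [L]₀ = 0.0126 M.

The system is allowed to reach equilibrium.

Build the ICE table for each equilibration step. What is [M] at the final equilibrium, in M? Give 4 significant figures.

Q₀ = 0.06774 vs Keq = 0.007062 ⇒ Q>K, reverse
Step 1:
                    C           M           J           L
  Initial     0.08738       2.529       1.135      0.0126
  Change     0.008118   -0.004059   -0.008118   -0.008118
  Equil        0.0955       2.525       1.127    0.004482
  solve Keq expr → x = -0.004059; check Q = 0.007062

[M]_eq = 2.525 M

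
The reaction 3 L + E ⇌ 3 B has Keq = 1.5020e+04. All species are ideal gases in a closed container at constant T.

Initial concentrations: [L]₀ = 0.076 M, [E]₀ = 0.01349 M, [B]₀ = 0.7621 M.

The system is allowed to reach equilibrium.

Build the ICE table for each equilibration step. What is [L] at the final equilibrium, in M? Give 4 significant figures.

Q₀ = 7.4745e+04 vs Keq = 1.5020e+04 ⇒ Q>K, reverse
Step 1:
                  L         E         B
  I           0.076   0.01349    0.7621
  C         0.02854  0.009513  -0.02854
  E          0.1045     0.023    0.7336
  solve Keq expr → x = -0.009513; check Q = 1.5020e+04

[L]_eq = 0.1045 M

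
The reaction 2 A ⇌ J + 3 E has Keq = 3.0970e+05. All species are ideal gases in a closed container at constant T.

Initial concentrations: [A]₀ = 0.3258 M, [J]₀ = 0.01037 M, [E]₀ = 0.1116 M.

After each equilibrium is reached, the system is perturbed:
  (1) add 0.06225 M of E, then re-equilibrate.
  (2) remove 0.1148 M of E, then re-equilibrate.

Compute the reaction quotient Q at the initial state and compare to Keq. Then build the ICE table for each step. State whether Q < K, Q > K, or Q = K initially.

Q₀ = 1.3579e-04; Q < K (proceeds forward)

Q₀ = 1.3579e-04 vs Keq = 3.0970e+05 ⇒ Q<K, forward
Step 1:
                    A           J           E
  I            0.3258     0.01037      0.1116
  C           -0.3255      0.1627      0.4882
  E        3.4726e-04      0.1731      0.5998
  solve Keq expr → x = 0.1627; check Q = 3.0970e+05
Then add 0.06225 M of E.
Step 2:
                    A           J           E
  I        3.4726e-04      0.1731       0.662
  C        5.5334e-05 -2.7667e-05 -8.3002e-05
  E        4.0260e-04      0.1731      0.6619
  solve Keq expr → x = -2.7667e-05; check Q = 3.0970e+05
Then remove 0.1148 M of E.
Step 3:
                    A           J           E
  I        4.0260e-04      0.1731      0.5471
  C       -9.9883e-05  4.9942e-05  1.4983e-04
  E        3.0272e-04      0.1731      0.5473
  solve Keq expr → x = 4.9942e-05; check Q = 3.0970e+05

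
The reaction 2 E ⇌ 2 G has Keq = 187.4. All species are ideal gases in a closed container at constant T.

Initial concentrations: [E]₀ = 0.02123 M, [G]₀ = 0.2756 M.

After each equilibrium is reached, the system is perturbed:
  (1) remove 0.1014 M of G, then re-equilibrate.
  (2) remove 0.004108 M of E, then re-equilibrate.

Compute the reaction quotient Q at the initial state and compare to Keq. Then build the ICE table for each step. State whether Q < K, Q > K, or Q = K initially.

Q₀ = 168.5 vs Keq = 187.4 ⇒ Q<K, forward
Step 1:
                    E           G
  Initial     0.02123      0.2756
  Change    -0.001023    0.001023
  Equil       0.02021      0.2766
  solve Keq expr → x = 5.1146e-04; check Q = 187.4
Then remove 0.1014 M of G.
Step 2:
                    E           G
  Initial     0.02021      0.1752
  Change    -0.006903    0.006903
  Equil        0.0133      0.1821
  solve Keq expr → x = 0.003451; check Q = 187.4
Then remove 0.004108 M of E.
Step 3:
                    E           G
  Initial    0.009196      0.1821
  Change     0.003828   -0.003828
  Equil       0.01302      0.1783
  solve Keq expr → x = -0.001914; check Q = 187.4

Q₀ = 168.5; Q < K (proceeds forward)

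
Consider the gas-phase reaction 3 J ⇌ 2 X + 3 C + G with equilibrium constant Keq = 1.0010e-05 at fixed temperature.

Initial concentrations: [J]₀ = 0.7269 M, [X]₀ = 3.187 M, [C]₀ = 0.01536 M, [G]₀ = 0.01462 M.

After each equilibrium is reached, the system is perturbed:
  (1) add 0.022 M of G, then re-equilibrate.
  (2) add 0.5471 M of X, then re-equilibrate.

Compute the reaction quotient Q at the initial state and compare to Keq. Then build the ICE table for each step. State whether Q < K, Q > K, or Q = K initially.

Q₀ = 1.4011e-06 vs Keq = 1.0010e-05 ⇒ Q<K, forward
Step 1:
                  J         X         C         G
  init       0.7269     3.187   0.01536   0.01462
  Δ        -0.01153  0.007688   0.01153  0.003844
  eq         0.7154     3.195   0.02689   0.01846
  solve Keq expr → x = 0.003844; check Q = 1.0010e-05
Then add 0.022 M of G.
Step 2:
                  J         X         C         G
  init       0.7154     3.195   0.02689   0.04046
  Δ        0.005672 -0.003781 -0.005672 -0.001891
  eq          0.721     3.191   0.02122   0.03857
  solve Keq expr → x = -0.001891; check Q = 1.0010e-05
Then add 0.5471 M of X.
Step 3:
                  J         X         C         G
  init        0.721     3.738   0.02122   0.03857
  Δ        0.001959 -0.001306 -0.001959 -6.5298e-04
  eq          0.723     3.737   0.01926   0.03792
  solve Keq expr → x = -6.5298e-04; check Q = 1.0010e-05

Q₀ = 1.4011e-06; Q < K (proceeds forward)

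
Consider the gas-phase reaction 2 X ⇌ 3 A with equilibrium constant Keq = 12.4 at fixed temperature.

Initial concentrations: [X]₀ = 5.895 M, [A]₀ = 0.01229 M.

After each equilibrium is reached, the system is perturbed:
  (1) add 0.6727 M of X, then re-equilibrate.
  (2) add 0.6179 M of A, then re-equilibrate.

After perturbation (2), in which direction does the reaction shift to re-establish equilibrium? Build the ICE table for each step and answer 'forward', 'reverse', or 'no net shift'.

Q₀ = 5.3418e-08 vs Keq = 12.4 ⇒ Q<K, forward
Step 1:
                    X           A
  init          5.895     0.01229
  Δ            -3.073        4.61
  eq            2.822       4.622
  solve Keq expr → x = 1.537; check Q = 12.4
Then add 0.6727 M of X.
Step 2:
                    X           A
  init          3.495       4.622
  Δ           -0.2798      0.4197
  eq            3.215       5.042
  solve Keq expr → x = 0.1399; check Q = 12.4
Then add 0.6179 M of A.
Step 3:
                    X           A
  init          3.215        5.66
  Δ             0.244     -0.3659
  eq            3.459       5.294
  solve Keq expr → x = -0.122; check Q = 12.4

Direction: reverse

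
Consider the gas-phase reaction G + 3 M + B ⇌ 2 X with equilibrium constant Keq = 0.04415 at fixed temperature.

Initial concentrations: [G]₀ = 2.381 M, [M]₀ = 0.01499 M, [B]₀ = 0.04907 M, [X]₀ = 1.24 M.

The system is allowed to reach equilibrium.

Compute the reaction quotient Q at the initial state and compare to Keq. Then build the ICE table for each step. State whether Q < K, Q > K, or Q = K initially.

Q₀ = 3.9072e+06 vs Keq = 0.04415 ⇒ Q>K, reverse
Step 1:
                    G           M           B           X
  init          2.381     0.01499     0.04907        1.24
  Δ            0.4345       1.303      0.4345     -0.8689
  eq            2.815       1.318      0.4835      0.3711
  solve Keq expr → x = -0.4345; check Q = 0.04415

Q₀ = 3.9072e+06; Q > K (proceeds reverse)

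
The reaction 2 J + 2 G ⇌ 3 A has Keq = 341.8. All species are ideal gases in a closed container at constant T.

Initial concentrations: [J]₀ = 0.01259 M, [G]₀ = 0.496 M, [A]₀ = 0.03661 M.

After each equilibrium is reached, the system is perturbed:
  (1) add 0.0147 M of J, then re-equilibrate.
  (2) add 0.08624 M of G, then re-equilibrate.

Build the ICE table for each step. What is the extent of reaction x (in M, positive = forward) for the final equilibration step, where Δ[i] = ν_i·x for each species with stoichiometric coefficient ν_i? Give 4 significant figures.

Q₀ = 1.258 vs Keq = 341.8 ⇒ Q<K, forward
Step 1:
                   J          G          A
  Initial    0.01259      0.496    0.03661
  Change    -0.01121   -0.01121    0.01682
  Equil     0.001378     0.4848    0.05343
  solve Keq expr → x = 0.005606; check Q = 341.8
Then add 0.0147 M of J.
Step 2:
                   J          G          A
  Initial    0.01608     0.4848    0.05343
  Change    -0.01376   -0.01376    0.02064
  Equil     0.002315      0.471    0.07407
  solve Keq expr → x = 0.006881; check Q = 341.8
Then add 0.08624 M of G.
Step 3:
                   J          G          A
  Initial   0.002315     0.5573    0.07407
  Change  -3.3700e-04 -3.3700e-04 5.0550e-04
  Equil     0.001978     0.5569    0.07458
  solve Keq expr → x = 1.6850e-04; check Q = 341.8

x = 1.6850e-04 M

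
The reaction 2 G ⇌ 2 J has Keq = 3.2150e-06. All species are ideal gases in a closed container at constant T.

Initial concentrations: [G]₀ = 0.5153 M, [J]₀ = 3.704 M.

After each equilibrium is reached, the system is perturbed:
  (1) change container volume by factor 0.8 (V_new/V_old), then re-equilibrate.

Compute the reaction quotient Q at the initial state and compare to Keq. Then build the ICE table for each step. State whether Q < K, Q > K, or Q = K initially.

Q₀ = 51.67 vs Keq = 3.2150e-06 ⇒ Q>K, reverse
Step 1:
                   G          J
  Initial     0.5153      3.704
  Change       3.696     -3.696
  Equil        4.212   0.007552
  solve Keq expr → x = -1.848; check Q = 3.2150e-06
Then change container volume by factor 0.8 (V_new/V_old).
Step 2:
                   G          J
  Initial      5.265    0.00944
  Change           0          0
  Equil        5.265    0.00944
  solve Keq expr → x = 0; check Q = 3.2150e-06

Q₀ = 51.67; Q > K (proceeds reverse)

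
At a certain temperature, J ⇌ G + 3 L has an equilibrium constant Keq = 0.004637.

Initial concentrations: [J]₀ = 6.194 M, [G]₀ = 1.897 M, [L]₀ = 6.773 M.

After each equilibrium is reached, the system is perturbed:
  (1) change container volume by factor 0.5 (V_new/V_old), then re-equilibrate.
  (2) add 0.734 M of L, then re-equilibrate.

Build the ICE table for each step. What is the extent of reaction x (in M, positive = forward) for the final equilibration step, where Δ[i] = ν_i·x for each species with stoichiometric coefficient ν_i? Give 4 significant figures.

x = -0.004131 M

Q₀ = 95.16 vs Keq = 0.004637 ⇒ Q>K, reverse
Step 1:
                  J         G         L
  init        6.194     1.897     6.773
  Δ           1.873    -1.873    -5.618
  eq          8.067   0.02429     1.155
  solve Keq expr → x = -1.873; check Q = 0.004637
Then change container volume by factor 0.5 (V_new/V_old).
Step 2:
                  J         G         L
  init        16.13   0.04857      2.31
  Δ         0.04139  -0.04139   -0.1242
  eq          16.17  0.007184     2.186
  solve Keq expr → x = -0.04139; check Q = 0.004637
Then add 0.734 M of L.
Step 3:
                  J         G         L
  init        16.17  0.007184      2.92
  Δ        0.004131 -0.004131  -0.01239
  eq          16.18  0.003053     2.907
  solve Keq expr → x = -0.004131; check Q = 0.004637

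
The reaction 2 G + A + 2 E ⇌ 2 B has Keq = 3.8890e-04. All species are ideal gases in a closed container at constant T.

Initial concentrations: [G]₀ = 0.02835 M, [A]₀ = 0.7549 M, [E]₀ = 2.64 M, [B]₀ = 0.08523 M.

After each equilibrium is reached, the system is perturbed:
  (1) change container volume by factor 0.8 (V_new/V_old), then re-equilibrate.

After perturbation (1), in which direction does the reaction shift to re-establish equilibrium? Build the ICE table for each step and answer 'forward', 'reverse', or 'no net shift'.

Direction: forward

Q₀ = 1.718 vs Keq = 3.8890e-04 ⇒ Q>K, reverse
Step 1:
                    G           A           E           B
  init        0.02835      0.7549        2.64     0.08523
  Δ           0.08005     0.04002     0.08005    -0.08005
  eq           0.1084      0.7949        2.72    0.005184
  solve Keq expr → x = -0.04002; check Q = 3.8890e-04
Then change container volume by factor 0.8 (V_new/V_old).
Step 2:
                    G           A           E           B
  init         0.1355      0.9937         3.4     0.00648
  Δ         -0.002404   -0.001202   -0.002404    0.002404
  eq           0.1331      0.9925       3.398    0.008884
  solve Keq expr → x = 0.001202; check Q = 3.8890e-04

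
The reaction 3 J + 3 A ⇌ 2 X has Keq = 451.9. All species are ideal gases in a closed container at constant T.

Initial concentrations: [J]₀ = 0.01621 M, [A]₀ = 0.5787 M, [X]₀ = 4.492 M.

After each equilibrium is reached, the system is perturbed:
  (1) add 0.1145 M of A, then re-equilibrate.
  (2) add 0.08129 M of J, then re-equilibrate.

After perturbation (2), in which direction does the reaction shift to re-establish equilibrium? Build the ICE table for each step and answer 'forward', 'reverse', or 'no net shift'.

Direction: forward

Q₀ = 2.4444e+07 vs Keq = 451.9 ⇒ Q>K, reverse
Step 1:
                    J           A           X
  Initial     0.01621      0.5787       4.492
  Change       0.3517      0.3517     -0.2345
  Equil        0.3679      0.9304       4.258
  solve Keq expr → x = -0.1172; check Q = 451.9
Then add 0.1145 M of A.
Step 2:
                    J           A           X
  Initial      0.3679       1.045       4.258
  Change     -0.02969    -0.02969     0.01979
  Equil        0.3382       1.015       4.277
  solve Keq expr → x = 0.009897; check Q = 451.9
Then add 0.08129 M of J.
Step 3:
                    J           A           X
  Initial      0.4195       1.015       4.277
  Change     -0.05845    -0.05845     0.03897
  Equil        0.3611      0.9568       4.316
  solve Keq expr → x = 0.01948; check Q = 451.9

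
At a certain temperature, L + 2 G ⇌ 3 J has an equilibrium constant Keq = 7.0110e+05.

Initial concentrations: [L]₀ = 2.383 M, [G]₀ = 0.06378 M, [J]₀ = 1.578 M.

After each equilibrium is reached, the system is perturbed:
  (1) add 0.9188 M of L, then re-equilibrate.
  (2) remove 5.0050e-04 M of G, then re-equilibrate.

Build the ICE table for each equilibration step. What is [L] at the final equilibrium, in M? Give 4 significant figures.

Q₀ = 405.3 vs Keq = 7.0110e+05 ⇒ Q<K, forward
Step 1:
                    L           G           J
  Initial       2.383     0.06378       1.578
  Change     -0.03105     -0.0621     0.09315
  Equil         2.352    0.001682       1.671
  solve Keq expr → x = 0.03105; check Q = 7.0110e+05
Then add 0.9188 M of L.
Step 2:
                    L           G           J
  Initial       3.271    0.001682       1.671
  Change  -1.2761e-04 -2.5522e-04  3.8283e-04
  Equil         3.271    0.001427       1.672
  solve Keq expr → x = 1.2761e-04; check Q = 7.0110e+05
Then remove 5.0050e-04 M of G.
Step 3:
                    L           G           J
  Initial       3.271  9.2664e-04       1.672
  Change   2.4974e-04  4.9949e-04 -7.4923e-04
  Equil         3.271    0.001426       1.671
  solve Keq expr → x = -2.4974e-04; check Q = 7.0110e+05

[L]_eq = 3.271 M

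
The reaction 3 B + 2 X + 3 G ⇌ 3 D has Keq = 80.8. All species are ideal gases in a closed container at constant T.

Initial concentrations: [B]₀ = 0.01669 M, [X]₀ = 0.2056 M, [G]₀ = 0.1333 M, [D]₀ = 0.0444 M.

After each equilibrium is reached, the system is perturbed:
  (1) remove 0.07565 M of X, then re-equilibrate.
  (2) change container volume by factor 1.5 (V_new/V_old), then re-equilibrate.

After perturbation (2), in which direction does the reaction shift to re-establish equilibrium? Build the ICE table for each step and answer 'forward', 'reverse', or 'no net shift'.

Q₀ = 1.8804e+05 vs Keq = 80.8 ⇒ Q>K, reverse
Step 1:
                  B         X         G         D
  I         0.01669    0.2056    0.1333    0.0444
  C          0.0316   0.02107    0.0316   -0.0316
  E         0.04829    0.2267    0.1649    0.0128
  solve Keq expr → x = -0.01053; check Q = 80.8
Then remove 0.07565 M of X.
Step 2:
                  B         X         G         D
  I         0.04829     0.151    0.1649    0.0128
  C        0.002344  0.001563  0.002344 -0.002344
  E         0.05064    0.1526    0.1672   0.01045
  solve Keq expr → x = -7.8148e-04; check Q = 80.8
Then change container volume by factor 1.5 (V_new/V_old).
Step 3:
                  B         X         G         D
  I         0.03376    0.1017    0.1115  0.006969
  C        0.002959  0.001973  0.002959 -0.002959
  E         0.03672    0.1037    0.1145   0.00401
  solve Keq expr → x = -9.8646e-04; check Q = 80.8

Direction: reverse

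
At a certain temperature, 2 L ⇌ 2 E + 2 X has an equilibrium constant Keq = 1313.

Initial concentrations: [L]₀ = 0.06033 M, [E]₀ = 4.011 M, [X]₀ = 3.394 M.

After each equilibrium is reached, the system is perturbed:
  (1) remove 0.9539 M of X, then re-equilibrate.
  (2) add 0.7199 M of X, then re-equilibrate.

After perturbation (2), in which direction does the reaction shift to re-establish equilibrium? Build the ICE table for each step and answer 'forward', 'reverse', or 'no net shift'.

Q₀ = 5.0917e+04 vs Keq = 1313 ⇒ Q>K, reverse
Step 1:
                  L         E         X
  init      0.06033     4.011     3.394
  Δ          0.2634   -0.2634   -0.2634
  eq         0.3238     3.748     3.131
  solve Keq expr → x = -0.1317; check Q = 1313
Then remove 0.9539 M of X.
Step 2:
                  L         E         X
  init       0.3238     3.748     2.177
  Δ        -0.08462   0.08462   0.08462
  eq         0.2391     3.832     2.261
  solve Keq expr → x = 0.04231; check Q = 1313
Then add 0.7199 M of X.
Step 3:
                  L         E         X
  init       0.2391     3.832     2.981
  Δ         0.06418  -0.06418  -0.06418
  eq         0.3033     3.768     2.917
  solve Keq expr → x = -0.03209; check Q = 1313

Direction: reverse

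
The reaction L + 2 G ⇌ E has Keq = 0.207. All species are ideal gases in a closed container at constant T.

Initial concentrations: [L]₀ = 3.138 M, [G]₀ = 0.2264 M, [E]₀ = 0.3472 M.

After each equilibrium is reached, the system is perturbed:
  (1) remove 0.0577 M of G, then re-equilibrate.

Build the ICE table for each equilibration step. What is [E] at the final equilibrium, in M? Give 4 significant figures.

[E]_eq = 0.1772 M

Q₀ = 2.159 vs Keq = 0.207 ⇒ Q>K, reverse
Step 1:
                  L         G         E
  I           3.138    0.2264    0.3472
  C          0.1534    0.3069   -0.1534
  E           3.291    0.5333    0.1938
  solve Keq expr → x = -0.1534; check Q = 0.207
Then remove 0.0577 M of G.
Step 2:
                  L         G         E
  I           3.291    0.4756    0.1938
  C         0.01656   0.03312  -0.01656
  E           3.308    0.5087    0.1772
  solve Keq expr → x = -0.01656; check Q = 0.207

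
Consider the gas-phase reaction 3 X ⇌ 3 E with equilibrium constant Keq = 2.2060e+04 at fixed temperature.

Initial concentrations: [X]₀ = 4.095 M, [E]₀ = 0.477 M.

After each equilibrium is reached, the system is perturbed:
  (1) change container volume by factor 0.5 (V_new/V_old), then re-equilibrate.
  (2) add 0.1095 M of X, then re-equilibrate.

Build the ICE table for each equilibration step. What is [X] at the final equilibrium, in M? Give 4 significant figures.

[X]_eq = 0.3186 M

Q₀ = 0.00158 vs Keq = 2.2060e+04 ⇒ Q<K, forward
Step 1:
                    X           E
  init          4.095       0.477
  Δ            -3.938       3.938
  eq           0.1574       4.415
  solve Keq expr → x = 1.313; check Q = 2.2060e+04
Then change container volume by factor 0.5 (V_new/V_old).
Step 2:
                    X           E
  init         0.3148       8.829
  Δ                 0           0
  eq           0.3148       8.829
  solve Keq expr → x = 0; check Q = 2.2060e+04
Then add 0.1095 M of X.
Step 3:
                    X           E
  init         0.4243       8.829
  Δ           -0.1057      0.1057
  eq           0.3186       8.935
  solve Keq expr → x = 0.03524; check Q = 2.2060e+04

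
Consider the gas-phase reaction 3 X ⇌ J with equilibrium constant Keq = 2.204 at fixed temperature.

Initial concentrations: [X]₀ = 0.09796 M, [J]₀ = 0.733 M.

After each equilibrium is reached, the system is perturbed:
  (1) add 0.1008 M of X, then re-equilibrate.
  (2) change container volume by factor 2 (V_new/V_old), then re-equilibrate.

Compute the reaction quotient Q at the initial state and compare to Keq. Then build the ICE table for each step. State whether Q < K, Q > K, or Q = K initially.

Q₀ = 779.8 vs Keq = 2.204 ⇒ Q>K, reverse
Step 1:
                  X         J
  I         0.09796     0.733
  C          0.5336   -0.1779
  E          0.6315    0.5551
  solve Keq expr → x = -0.1779; check Q = 2.204
Then add 0.1008 M of X.
Step 2:
                  X         J
  I          0.7323    0.5551
  C        -0.08966   0.02989
  E          0.6427     0.585
  solve Keq expr → x = 0.02989; check Q = 2.204
Then change container volume by factor 2 (V_new/V_old).
Step 3:
                  X         J
  I          0.3213    0.2925
  C          0.1564  -0.05215
  E          0.4778    0.2404
  solve Keq expr → x = -0.05215; check Q = 2.204

Q₀ = 779.8; Q > K (proceeds reverse)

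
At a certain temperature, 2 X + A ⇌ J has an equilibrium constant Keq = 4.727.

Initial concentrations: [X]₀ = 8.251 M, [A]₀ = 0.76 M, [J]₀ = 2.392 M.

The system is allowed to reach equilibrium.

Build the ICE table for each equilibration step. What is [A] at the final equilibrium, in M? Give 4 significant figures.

Q₀ = 0.04623 vs Keq = 4.727 ⇒ Q<K, forward
Step 1:
                   X          A          J
  Initial      8.251       0.76      2.392
  Change      -1.491    -0.7455     0.7455
  Equil         6.76    0.01452      3.137
  solve Keq expr → x = 0.7455; check Q = 4.727

[A]_eq = 0.01452 M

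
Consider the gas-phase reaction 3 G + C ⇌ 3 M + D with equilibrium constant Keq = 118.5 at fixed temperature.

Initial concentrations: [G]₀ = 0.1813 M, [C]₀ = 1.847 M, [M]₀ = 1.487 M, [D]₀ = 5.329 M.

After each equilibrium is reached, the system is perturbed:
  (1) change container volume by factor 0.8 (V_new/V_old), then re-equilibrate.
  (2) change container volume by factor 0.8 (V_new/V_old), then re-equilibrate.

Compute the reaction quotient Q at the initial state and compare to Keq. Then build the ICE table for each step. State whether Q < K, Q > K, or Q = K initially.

Q₀ = 1592; Q > K (proceeds reverse)

Q₀ = 1592 vs Keq = 118.5 ⇒ Q>K, reverse
Step 1:
                   G          C          M          D
  Initial     0.1813      1.847      1.487      5.329
  Change      0.1892    0.06306    -0.1892   -0.06306
  Equil       0.3705       1.91      1.298      5.266
  solve Keq expr → x = -0.06306; check Q = 118.5
Then change container volume by factor 0.8 (V_new/V_old).
Step 2:
                   G          C          M          D
  Initial     0.4631      2.388      1.622      6.582
  Change           0          0          0          0
  Equil       0.4631      2.388      1.622      6.582
  solve Keq expr → x = 0; check Q = 118.5
Then change container volume by factor 0.8 (V_new/V_old).
Step 3:
                   G          C          M          D
  Initial     0.5789      2.984      2.028      8.228
  Change           0          0          0          0
  Equil       0.5789      2.984      2.028      8.228
  solve Keq expr → x = 0; check Q = 118.5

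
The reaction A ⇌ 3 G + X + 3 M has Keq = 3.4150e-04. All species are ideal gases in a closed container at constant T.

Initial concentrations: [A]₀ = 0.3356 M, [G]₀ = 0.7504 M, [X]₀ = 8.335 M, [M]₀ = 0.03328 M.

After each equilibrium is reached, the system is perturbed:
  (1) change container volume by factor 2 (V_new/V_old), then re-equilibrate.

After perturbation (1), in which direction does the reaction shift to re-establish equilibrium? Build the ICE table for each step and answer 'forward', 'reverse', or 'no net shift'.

Direction: forward

Q₀ = 3.8682e-04 vs Keq = 3.4150e-04 ⇒ Q>K, reverse
Step 1:
                   A          G          X          M
  I           0.3356     0.7504      8.335    0.03328
  C       4.2840e-04  -0.001285 -4.2840e-04  -0.001285
  E            0.336     0.7491      8.335    0.03199
  solve Keq expr → x = -4.2840e-04; check Q = 3.4150e-04
Then change container volume by factor 2 (V_new/V_old).
Step 2:
                   A          G          X          M
  I            0.168     0.3746      4.167      0.016
  C         -0.01339    0.04016    0.01339    0.04016
  E           0.1546     0.4147      4.181    0.05616
  solve Keq expr → x = 0.01339; check Q = 3.4150e-04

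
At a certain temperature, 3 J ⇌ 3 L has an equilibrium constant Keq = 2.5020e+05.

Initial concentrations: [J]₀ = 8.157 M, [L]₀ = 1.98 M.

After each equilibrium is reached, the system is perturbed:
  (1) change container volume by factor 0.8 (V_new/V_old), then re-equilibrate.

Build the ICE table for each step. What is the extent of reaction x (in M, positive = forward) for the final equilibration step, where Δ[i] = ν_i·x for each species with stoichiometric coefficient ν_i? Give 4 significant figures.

x = 0 M

Q₀ = 0.0143 vs Keq = 2.5020e+05 ⇒ Q<K, forward
Step 1:
                    J           L
  I             8.157        1.98
  C            -7.999       7.999
  E            0.1584       9.979
  solve Keq expr → x = 2.666; check Q = 2.5020e+05
Then change container volume by factor 0.8 (V_new/V_old).
Step 2:
                    J           L
  I            0.1979       12.47
  C                 0           0
  E            0.1979       12.47
  solve Keq expr → x = 0; check Q = 2.5020e+05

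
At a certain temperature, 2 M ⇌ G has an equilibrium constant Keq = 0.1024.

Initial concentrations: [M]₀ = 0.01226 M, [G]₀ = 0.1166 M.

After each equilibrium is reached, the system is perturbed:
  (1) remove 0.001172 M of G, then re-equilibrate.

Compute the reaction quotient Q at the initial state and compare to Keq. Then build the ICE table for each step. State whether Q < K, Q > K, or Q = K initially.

Q₀ = 775.7 vs Keq = 0.1024 ⇒ Q>K, reverse
Step 1:
                   M          G
  I          0.01226     0.1166
  C            0.222     -0.111
  E           0.2342   0.005618
  solve Keq expr → x = -0.111; check Q = 0.1024
Then remove 0.001172 M of G.
Step 2:
                   M          G
  I           0.2342   0.004446
  C         -0.00214    0.00107
  E           0.2321   0.005516
  solve Keq expr → x = 0.00107; check Q = 0.1024

Q₀ = 775.7; Q > K (proceeds reverse)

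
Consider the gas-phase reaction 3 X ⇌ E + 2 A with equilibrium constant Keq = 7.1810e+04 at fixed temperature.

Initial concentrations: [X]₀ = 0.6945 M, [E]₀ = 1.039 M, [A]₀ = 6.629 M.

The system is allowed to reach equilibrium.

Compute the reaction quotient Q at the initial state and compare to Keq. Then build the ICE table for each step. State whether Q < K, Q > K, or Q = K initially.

Q₀ = 136.3 vs Keq = 7.1810e+04 ⇒ Q<K, forward
Step 1:
                   X          E          A
  I           0.6945      1.039      6.629
  C          -0.5997     0.1999     0.3998
  E          0.09481      1.239      7.029
  solve Keq expr → x = 0.1999; check Q = 7.1810e+04

Q₀ = 136.3; Q < K (proceeds forward)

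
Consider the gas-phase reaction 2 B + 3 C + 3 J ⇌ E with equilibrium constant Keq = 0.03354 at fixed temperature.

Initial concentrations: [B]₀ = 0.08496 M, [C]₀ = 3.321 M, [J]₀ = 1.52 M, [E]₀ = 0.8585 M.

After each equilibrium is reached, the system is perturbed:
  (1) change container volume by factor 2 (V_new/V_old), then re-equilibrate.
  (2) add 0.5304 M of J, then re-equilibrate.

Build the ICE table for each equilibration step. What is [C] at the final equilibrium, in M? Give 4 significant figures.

Q₀ = 0.9246 vs Keq = 0.03354 ⇒ Q>K, reverse
Step 1:
                    B           C           J           E
  I           0.08496       3.321        1.52      0.8585
  C            0.1976      0.2964      0.2964     -0.0988
  E            0.2826       3.617       1.816      0.7597
  solve Keq expr → x = -0.0988; check Q = 0.03354
Then change container volume by factor 2 (V_new/V_old).
Step 2:
                    B           C           J           E
  I            0.1413       1.809      0.9082      0.3798
  C            0.3166      0.4749      0.4749     -0.1583
  E            0.4579       2.284       1.383      0.2216
  solve Keq expr → x = -0.1583; check Q = 0.03354
Then add 0.5304 M of J.
Step 3:
                    B           C           J           E
  I            0.4579       2.284       1.913      0.2216
  C          -0.08571     -0.1286     -0.1286     0.04285
  E            0.3722       2.155       1.785      0.2644
  solve Keq expr → x = 0.04285; check Q = 0.03354

[C]_eq = 2.155 M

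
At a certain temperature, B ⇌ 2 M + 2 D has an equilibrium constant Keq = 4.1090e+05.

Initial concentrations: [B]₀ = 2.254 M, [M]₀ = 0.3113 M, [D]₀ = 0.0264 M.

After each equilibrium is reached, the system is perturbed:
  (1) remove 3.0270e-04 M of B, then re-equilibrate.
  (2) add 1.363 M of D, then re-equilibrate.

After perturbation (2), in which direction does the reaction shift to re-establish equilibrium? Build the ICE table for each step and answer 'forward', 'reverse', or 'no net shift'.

Direction: reverse

Q₀ = 2.9965e-05 vs Keq = 4.1090e+05 ⇒ Q<K, forward
Step 1:
                    B           M           D
  I             2.254      0.3113      0.0264
  C            -2.253       4.506       4.506
  E           0.00116       4.817       4.532
  solve Keq expr → x = 2.253; check Q = 4.1090e+05
Then remove 3.0270e-04 M of B.
Step 2:
                    B           M           D
  I        8.5717e-04       4.817       4.532
  C        3.0210e-04 -6.0420e-04 -6.0420e-04
  E          0.001159       4.816       4.531
  solve Keq expr → x = -3.0210e-04; check Q = 4.1090e+05
Then add 1.363 M of D.
Step 3:
                    B           M           D
  I          0.001159       4.816       5.894
  C        7.9990e-04     -0.0016     -0.0016
  E          0.001959       4.815       5.893
  solve Keq expr → x = -7.9990e-04; check Q = 4.1090e+05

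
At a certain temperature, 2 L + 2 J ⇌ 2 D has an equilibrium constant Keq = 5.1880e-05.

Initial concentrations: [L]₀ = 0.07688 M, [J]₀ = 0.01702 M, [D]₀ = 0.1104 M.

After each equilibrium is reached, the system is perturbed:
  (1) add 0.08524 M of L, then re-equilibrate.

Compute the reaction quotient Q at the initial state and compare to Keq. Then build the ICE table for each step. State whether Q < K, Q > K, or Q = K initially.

Q₀ = 7119 vs Keq = 5.1880e-05 ⇒ Q>K, reverse
Step 1:
                   L          J          D
  init       0.07688    0.01702     0.1104
  Δ           0.1102     0.1102    -0.1102
  eq          0.1871     0.1272 1.7149e-04
  solve Keq expr → x = -0.05511; check Q = 5.1880e-05
Then add 0.08524 M of L.
Step 2:
                   L          J          D
  init        0.2723     0.1272 1.7149e-04
  Δ       -7.7902e-05 -7.7902e-05 7.7902e-05
  eq          0.2723     0.1272 2.4939e-04
  solve Keq expr → x = 3.8951e-05; check Q = 5.1880e-05

Q₀ = 7119; Q > K (proceeds reverse)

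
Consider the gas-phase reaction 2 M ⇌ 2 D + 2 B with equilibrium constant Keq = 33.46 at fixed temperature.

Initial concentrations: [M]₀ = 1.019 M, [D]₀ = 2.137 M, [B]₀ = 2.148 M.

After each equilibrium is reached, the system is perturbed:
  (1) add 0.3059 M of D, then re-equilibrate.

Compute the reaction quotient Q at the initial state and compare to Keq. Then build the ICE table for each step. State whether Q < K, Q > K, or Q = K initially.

Q₀ = 20.29 vs Keq = 33.46 ⇒ Q<K, forward
Step 1:
                   M          D          B
  I            1.019      2.137      2.148
  C          -0.1279     0.1279     0.1279
  E           0.8911      2.265      2.276
  solve Keq expr → x = 0.06394; check Q = 33.46
Then add 0.3059 M of D.
Step 2:
                   M          D          B
  I           0.8911      2.571      2.276
  C          0.06589   -0.06589   -0.06589
  E            0.957      2.505       2.21
  solve Keq expr → x = -0.03295; check Q = 33.46

Q₀ = 20.29; Q < K (proceeds forward)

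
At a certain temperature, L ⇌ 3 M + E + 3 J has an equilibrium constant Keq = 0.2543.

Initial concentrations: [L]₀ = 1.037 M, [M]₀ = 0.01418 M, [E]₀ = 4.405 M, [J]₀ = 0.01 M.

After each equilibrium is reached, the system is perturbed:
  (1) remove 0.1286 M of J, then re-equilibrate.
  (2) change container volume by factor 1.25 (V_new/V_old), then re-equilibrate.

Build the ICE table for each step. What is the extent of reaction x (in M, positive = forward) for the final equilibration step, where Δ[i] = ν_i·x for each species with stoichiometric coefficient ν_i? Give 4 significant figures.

Q₀ = 1.2111e-11 vs Keq = 0.2543 ⇒ Q<K, forward
Step 1:
                    L           M           E           J
  init          1.037     0.01418       4.405        0.01
  Δ           -0.1959      0.5876      0.1959      0.5876
  eq           0.8411      0.6017       4.601      0.5976
  solve Keq expr → x = 0.1959; check Q = 0.2543
Then remove 0.1286 M of J.
Step 2:
                    L           M           E           J
  init         0.8411      0.6017       4.601       0.469
  Δ          -0.02164     0.06491     0.02164     0.06491
  eq           0.8195      0.6667       4.622      0.5339
  solve Keq expr → x = 0.02164; check Q = 0.2543
Then change container volume by factor 1.25 (V_new/V_old).
Step 3:
                    L           M           E           J
  init         0.6556      0.5333       3.698      0.4271
  Δ          -0.03732       0.112     0.03732       0.112
  eq           0.6183      0.6453       3.735      0.5391
  solve Keq expr → x = 0.03732; check Q = 0.2543

x = 0.03732 M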